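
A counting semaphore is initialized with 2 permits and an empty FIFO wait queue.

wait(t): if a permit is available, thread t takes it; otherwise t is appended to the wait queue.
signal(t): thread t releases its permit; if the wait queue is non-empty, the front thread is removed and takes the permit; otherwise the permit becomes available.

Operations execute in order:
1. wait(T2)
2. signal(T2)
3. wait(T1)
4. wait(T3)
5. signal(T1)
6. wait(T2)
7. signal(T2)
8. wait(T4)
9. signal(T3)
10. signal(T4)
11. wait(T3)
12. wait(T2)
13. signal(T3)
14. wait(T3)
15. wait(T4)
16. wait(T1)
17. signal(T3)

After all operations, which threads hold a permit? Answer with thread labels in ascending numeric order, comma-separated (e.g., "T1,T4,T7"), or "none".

Answer: T2,T4

Derivation:
Step 1: wait(T2) -> count=1 queue=[] holders={T2}
Step 2: signal(T2) -> count=2 queue=[] holders={none}
Step 3: wait(T1) -> count=1 queue=[] holders={T1}
Step 4: wait(T3) -> count=0 queue=[] holders={T1,T3}
Step 5: signal(T1) -> count=1 queue=[] holders={T3}
Step 6: wait(T2) -> count=0 queue=[] holders={T2,T3}
Step 7: signal(T2) -> count=1 queue=[] holders={T3}
Step 8: wait(T4) -> count=0 queue=[] holders={T3,T4}
Step 9: signal(T3) -> count=1 queue=[] holders={T4}
Step 10: signal(T4) -> count=2 queue=[] holders={none}
Step 11: wait(T3) -> count=1 queue=[] holders={T3}
Step 12: wait(T2) -> count=0 queue=[] holders={T2,T3}
Step 13: signal(T3) -> count=1 queue=[] holders={T2}
Step 14: wait(T3) -> count=0 queue=[] holders={T2,T3}
Step 15: wait(T4) -> count=0 queue=[T4] holders={T2,T3}
Step 16: wait(T1) -> count=0 queue=[T4,T1] holders={T2,T3}
Step 17: signal(T3) -> count=0 queue=[T1] holders={T2,T4}
Final holders: T2,T4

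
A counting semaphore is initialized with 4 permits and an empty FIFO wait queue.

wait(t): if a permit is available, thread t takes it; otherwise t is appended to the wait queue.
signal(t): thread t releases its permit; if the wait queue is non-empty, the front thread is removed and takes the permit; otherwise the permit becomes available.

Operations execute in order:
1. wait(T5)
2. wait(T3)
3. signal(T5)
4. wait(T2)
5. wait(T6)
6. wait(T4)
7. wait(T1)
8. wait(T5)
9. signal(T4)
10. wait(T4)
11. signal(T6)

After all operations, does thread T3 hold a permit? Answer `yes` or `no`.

Step 1: wait(T5) -> count=3 queue=[] holders={T5}
Step 2: wait(T3) -> count=2 queue=[] holders={T3,T5}
Step 3: signal(T5) -> count=3 queue=[] holders={T3}
Step 4: wait(T2) -> count=2 queue=[] holders={T2,T3}
Step 5: wait(T6) -> count=1 queue=[] holders={T2,T3,T6}
Step 6: wait(T4) -> count=0 queue=[] holders={T2,T3,T4,T6}
Step 7: wait(T1) -> count=0 queue=[T1] holders={T2,T3,T4,T6}
Step 8: wait(T5) -> count=0 queue=[T1,T5] holders={T2,T3,T4,T6}
Step 9: signal(T4) -> count=0 queue=[T5] holders={T1,T2,T3,T6}
Step 10: wait(T4) -> count=0 queue=[T5,T4] holders={T1,T2,T3,T6}
Step 11: signal(T6) -> count=0 queue=[T4] holders={T1,T2,T3,T5}
Final holders: {T1,T2,T3,T5} -> T3 in holders

Answer: yes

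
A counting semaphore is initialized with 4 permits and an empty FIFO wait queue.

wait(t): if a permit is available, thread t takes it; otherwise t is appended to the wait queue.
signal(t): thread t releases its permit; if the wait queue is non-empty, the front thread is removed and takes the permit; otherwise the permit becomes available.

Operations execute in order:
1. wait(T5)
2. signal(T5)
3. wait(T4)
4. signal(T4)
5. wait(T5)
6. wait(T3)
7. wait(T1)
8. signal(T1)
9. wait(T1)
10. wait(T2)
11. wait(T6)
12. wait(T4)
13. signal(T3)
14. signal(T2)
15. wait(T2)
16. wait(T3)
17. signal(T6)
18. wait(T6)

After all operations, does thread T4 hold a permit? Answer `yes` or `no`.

Step 1: wait(T5) -> count=3 queue=[] holders={T5}
Step 2: signal(T5) -> count=4 queue=[] holders={none}
Step 3: wait(T4) -> count=3 queue=[] holders={T4}
Step 4: signal(T4) -> count=4 queue=[] holders={none}
Step 5: wait(T5) -> count=3 queue=[] holders={T5}
Step 6: wait(T3) -> count=2 queue=[] holders={T3,T5}
Step 7: wait(T1) -> count=1 queue=[] holders={T1,T3,T5}
Step 8: signal(T1) -> count=2 queue=[] holders={T3,T5}
Step 9: wait(T1) -> count=1 queue=[] holders={T1,T3,T5}
Step 10: wait(T2) -> count=0 queue=[] holders={T1,T2,T3,T5}
Step 11: wait(T6) -> count=0 queue=[T6] holders={T1,T2,T3,T5}
Step 12: wait(T4) -> count=0 queue=[T6,T4] holders={T1,T2,T3,T5}
Step 13: signal(T3) -> count=0 queue=[T4] holders={T1,T2,T5,T6}
Step 14: signal(T2) -> count=0 queue=[] holders={T1,T4,T5,T6}
Step 15: wait(T2) -> count=0 queue=[T2] holders={T1,T4,T5,T6}
Step 16: wait(T3) -> count=0 queue=[T2,T3] holders={T1,T4,T5,T6}
Step 17: signal(T6) -> count=0 queue=[T3] holders={T1,T2,T4,T5}
Step 18: wait(T6) -> count=0 queue=[T3,T6] holders={T1,T2,T4,T5}
Final holders: {T1,T2,T4,T5} -> T4 in holders

Answer: yes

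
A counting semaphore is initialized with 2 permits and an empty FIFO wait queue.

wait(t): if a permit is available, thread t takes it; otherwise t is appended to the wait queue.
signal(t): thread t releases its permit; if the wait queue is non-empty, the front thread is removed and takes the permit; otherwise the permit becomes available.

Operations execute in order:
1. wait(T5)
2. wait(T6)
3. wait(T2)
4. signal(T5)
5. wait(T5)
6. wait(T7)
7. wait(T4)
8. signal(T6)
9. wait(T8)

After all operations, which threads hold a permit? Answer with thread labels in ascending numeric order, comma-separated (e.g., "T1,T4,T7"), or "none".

Answer: T2,T5

Derivation:
Step 1: wait(T5) -> count=1 queue=[] holders={T5}
Step 2: wait(T6) -> count=0 queue=[] holders={T5,T6}
Step 3: wait(T2) -> count=0 queue=[T2] holders={T5,T6}
Step 4: signal(T5) -> count=0 queue=[] holders={T2,T6}
Step 5: wait(T5) -> count=0 queue=[T5] holders={T2,T6}
Step 6: wait(T7) -> count=0 queue=[T5,T7] holders={T2,T6}
Step 7: wait(T4) -> count=0 queue=[T5,T7,T4] holders={T2,T6}
Step 8: signal(T6) -> count=0 queue=[T7,T4] holders={T2,T5}
Step 9: wait(T8) -> count=0 queue=[T7,T4,T8] holders={T2,T5}
Final holders: T2,T5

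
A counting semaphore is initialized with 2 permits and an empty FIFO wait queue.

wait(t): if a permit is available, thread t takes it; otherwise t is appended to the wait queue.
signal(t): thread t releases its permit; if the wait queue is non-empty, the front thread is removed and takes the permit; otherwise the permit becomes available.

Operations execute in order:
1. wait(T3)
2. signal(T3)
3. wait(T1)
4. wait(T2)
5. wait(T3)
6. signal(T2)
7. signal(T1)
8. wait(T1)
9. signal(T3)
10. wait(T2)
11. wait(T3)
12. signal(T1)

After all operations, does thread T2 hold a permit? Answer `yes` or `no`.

Answer: yes

Derivation:
Step 1: wait(T3) -> count=1 queue=[] holders={T3}
Step 2: signal(T3) -> count=2 queue=[] holders={none}
Step 3: wait(T1) -> count=1 queue=[] holders={T1}
Step 4: wait(T2) -> count=0 queue=[] holders={T1,T2}
Step 5: wait(T3) -> count=0 queue=[T3] holders={T1,T2}
Step 6: signal(T2) -> count=0 queue=[] holders={T1,T3}
Step 7: signal(T1) -> count=1 queue=[] holders={T3}
Step 8: wait(T1) -> count=0 queue=[] holders={T1,T3}
Step 9: signal(T3) -> count=1 queue=[] holders={T1}
Step 10: wait(T2) -> count=0 queue=[] holders={T1,T2}
Step 11: wait(T3) -> count=0 queue=[T3] holders={T1,T2}
Step 12: signal(T1) -> count=0 queue=[] holders={T2,T3}
Final holders: {T2,T3} -> T2 in holders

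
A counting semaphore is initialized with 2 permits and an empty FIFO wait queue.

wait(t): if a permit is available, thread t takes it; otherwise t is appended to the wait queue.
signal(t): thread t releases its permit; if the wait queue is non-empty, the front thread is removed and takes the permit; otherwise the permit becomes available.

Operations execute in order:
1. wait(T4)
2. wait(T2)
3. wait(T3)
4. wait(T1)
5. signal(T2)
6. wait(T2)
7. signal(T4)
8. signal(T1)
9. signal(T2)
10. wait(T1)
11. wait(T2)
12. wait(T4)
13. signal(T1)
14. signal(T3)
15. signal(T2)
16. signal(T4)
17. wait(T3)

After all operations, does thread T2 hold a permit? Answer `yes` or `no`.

Step 1: wait(T4) -> count=1 queue=[] holders={T4}
Step 2: wait(T2) -> count=0 queue=[] holders={T2,T4}
Step 3: wait(T3) -> count=0 queue=[T3] holders={T2,T4}
Step 4: wait(T1) -> count=0 queue=[T3,T1] holders={T2,T4}
Step 5: signal(T2) -> count=0 queue=[T1] holders={T3,T4}
Step 6: wait(T2) -> count=0 queue=[T1,T2] holders={T3,T4}
Step 7: signal(T4) -> count=0 queue=[T2] holders={T1,T3}
Step 8: signal(T1) -> count=0 queue=[] holders={T2,T3}
Step 9: signal(T2) -> count=1 queue=[] holders={T3}
Step 10: wait(T1) -> count=0 queue=[] holders={T1,T3}
Step 11: wait(T2) -> count=0 queue=[T2] holders={T1,T3}
Step 12: wait(T4) -> count=0 queue=[T2,T4] holders={T1,T3}
Step 13: signal(T1) -> count=0 queue=[T4] holders={T2,T3}
Step 14: signal(T3) -> count=0 queue=[] holders={T2,T4}
Step 15: signal(T2) -> count=1 queue=[] holders={T4}
Step 16: signal(T4) -> count=2 queue=[] holders={none}
Step 17: wait(T3) -> count=1 queue=[] holders={T3}
Final holders: {T3} -> T2 not in holders

Answer: no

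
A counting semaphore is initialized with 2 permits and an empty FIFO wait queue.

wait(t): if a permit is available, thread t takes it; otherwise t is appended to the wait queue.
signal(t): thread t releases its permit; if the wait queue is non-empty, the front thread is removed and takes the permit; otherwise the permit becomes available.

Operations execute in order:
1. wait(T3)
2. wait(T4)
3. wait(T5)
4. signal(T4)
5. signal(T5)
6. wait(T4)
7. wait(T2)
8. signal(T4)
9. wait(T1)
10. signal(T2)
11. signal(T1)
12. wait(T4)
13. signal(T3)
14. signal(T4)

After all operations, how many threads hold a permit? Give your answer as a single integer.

Answer: 0

Derivation:
Step 1: wait(T3) -> count=1 queue=[] holders={T3}
Step 2: wait(T4) -> count=0 queue=[] holders={T3,T4}
Step 3: wait(T5) -> count=0 queue=[T5] holders={T3,T4}
Step 4: signal(T4) -> count=0 queue=[] holders={T3,T5}
Step 5: signal(T5) -> count=1 queue=[] holders={T3}
Step 6: wait(T4) -> count=0 queue=[] holders={T3,T4}
Step 7: wait(T2) -> count=0 queue=[T2] holders={T3,T4}
Step 8: signal(T4) -> count=0 queue=[] holders={T2,T3}
Step 9: wait(T1) -> count=0 queue=[T1] holders={T2,T3}
Step 10: signal(T2) -> count=0 queue=[] holders={T1,T3}
Step 11: signal(T1) -> count=1 queue=[] holders={T3}
Step 12: wait(T4) -> count=0 queue=[] holders={T3,T4}
Step 13: signal(T3) -> count=1 queue=[] holders={T4}
Step 14: signal(T4) -> count=2 queue=[] holders={none}
Final holders: {none} -> 0 thread(s)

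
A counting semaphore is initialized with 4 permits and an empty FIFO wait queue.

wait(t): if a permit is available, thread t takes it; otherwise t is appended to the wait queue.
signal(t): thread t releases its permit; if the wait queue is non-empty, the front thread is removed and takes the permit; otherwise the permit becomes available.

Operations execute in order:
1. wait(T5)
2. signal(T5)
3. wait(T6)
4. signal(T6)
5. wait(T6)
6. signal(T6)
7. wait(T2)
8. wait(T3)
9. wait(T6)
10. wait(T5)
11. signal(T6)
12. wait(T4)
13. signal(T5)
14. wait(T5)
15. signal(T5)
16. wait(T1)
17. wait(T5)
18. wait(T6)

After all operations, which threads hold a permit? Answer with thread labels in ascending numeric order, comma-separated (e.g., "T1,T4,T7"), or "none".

Step 1: wait(T5) -> count=3 queue=[] holders={T5}
Step 2: signal(T5) -> count=4 queue=[] holders={none}
Step 3: wait(T6) -> count=3 queue=[] holders={T6}
Step 4: signal(T6) -> count=4 queue=[] holders={none}
Step 5: wait(T6) -> count=3 queue=[] holders={T6}
Step 6: signal(T6) -> count=4 queue=[] holders={none}
Step 7: wait(T2) -> count=3 queue=[] holders={T2}
Step 8: wait(T3) -> count=2 queue=[] holders={T2,T3}
Step 9: wait(T6) -> count=1 queue=[] holders={T2,T3,T6}
Step 10: wait(T5) -> count=0 queue=[] holders={T2,T3,T5,T6}
Step 11: signal(T6) -> count=1 queue=[] holders={T2,T3,T5}
Step 12: wait(T4) -> count=0 queue=[] holders={T2,T3,T4,T5}
Step 13: signal(T5) -> count=1 queue=[] holders={T2,T3,T4}
Step 14: wait(T5) -> count=0 queue=[] holders={T2,T3,T4,T5}
Step 15: signal(T5) -> count=1 queue=[] holders={T2,T3,T4}
Step 16: wait(T1) -> count=0 queue=[] holders={T1,T2,T3,T4}
Step 17: wait(T5) -> count=0 queue=[T5] holders={T1,T2,T3,T4}
Step 18: wait(T6) -> count=0 queue=[T5,T6] holders={T1,T2,T3,T4}
Final holders: T1,T2,T3,T4

Answer: T1,T2,T3,T4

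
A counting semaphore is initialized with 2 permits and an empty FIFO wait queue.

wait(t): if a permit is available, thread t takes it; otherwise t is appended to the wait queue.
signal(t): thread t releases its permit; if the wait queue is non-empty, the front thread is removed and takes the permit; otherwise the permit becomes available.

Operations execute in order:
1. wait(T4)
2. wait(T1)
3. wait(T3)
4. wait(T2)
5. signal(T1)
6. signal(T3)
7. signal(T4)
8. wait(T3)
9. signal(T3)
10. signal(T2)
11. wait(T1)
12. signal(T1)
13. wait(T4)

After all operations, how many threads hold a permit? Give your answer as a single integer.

Answer: 1

Derivation:
Step 1: wait(T4) -> count=1 queue=[] holders={T4}
Step 2: wait(T1) -> count=0 queue=[] holders={T1,T4}
Step 3: wait(T3) -> count=0 queue=[T3] holders={T1,T4}
Step 4: wait(T2) -> count=0 queue=[T3,T2] holders={T1,T4}
Step 5: signal(T1) -> count=0 queue=[T2] holders={T3,T4}
Step 6: signal(T3) -> count=0 queue=[] holders={T2,T4}
Step 7: signal(T4) -> count=1 queue=[] holders={T2}
Step 8: wait(T3) -> count=0 queue=[] holders={T2,T3}
Step 9: signal(T3) -> count=1 queue=[] holders={T2}
Step 10: signal(T2) -> count=2 queue=[] holders={none}
Step 11: wait(T1) -> count=1 queue=[] holders={T1}
Step 12: signal(T1) -> count=2 queue=[] holders={none}
Step 13: wait(T4) -> count=1 queue=[] holders={T4}
Final holders: {T4} -> 1 thread(s)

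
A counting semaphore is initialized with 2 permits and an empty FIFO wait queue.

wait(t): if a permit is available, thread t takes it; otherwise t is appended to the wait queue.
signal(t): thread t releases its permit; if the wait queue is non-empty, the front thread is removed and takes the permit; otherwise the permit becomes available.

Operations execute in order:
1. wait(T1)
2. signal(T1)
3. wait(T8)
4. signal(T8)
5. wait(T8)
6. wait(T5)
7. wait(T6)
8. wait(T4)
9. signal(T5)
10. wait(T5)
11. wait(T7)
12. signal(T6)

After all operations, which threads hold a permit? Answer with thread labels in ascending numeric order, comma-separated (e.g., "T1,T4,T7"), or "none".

Answer: T4,T8

Derivation:
Step 1: wait(T1) -> count=1 queue=[] holders={T1}
Step 2: signal(T1) -> count=2 queue=[] holders={none}
Step 3: wait(T8) -> count=1 queue=[] holders={T8}
Step 4: signal(T8) -> count=2 queue=[] holders={none}
Step 5: wait(T8) -> count=1 queue=[] holders={T8}
Step 6: wait(T5) -> count=0 queue=[] holders={T5,T8}
Step 7: wait(T6) -> count=0 queue=[T6] holders={T5,T8}
Step 8: wait(T4) -> count=0 queue=[T6,T4] holders={T5,T8}
Step 9: signal(T5) -> count=0 queue=[T4] holders={T6,T8}
Step 10: wait(T5) -> count=0 queue=[T4,T5] holders={T6,T8}
Step 11: wait(T7) -> count=0 queue=[T4,T5,T7] holders={T6,T8}
Step 12: signal(T6) -> count=0 queue=[T5,T7] holders={T4,T8}
Final holders: T4,T8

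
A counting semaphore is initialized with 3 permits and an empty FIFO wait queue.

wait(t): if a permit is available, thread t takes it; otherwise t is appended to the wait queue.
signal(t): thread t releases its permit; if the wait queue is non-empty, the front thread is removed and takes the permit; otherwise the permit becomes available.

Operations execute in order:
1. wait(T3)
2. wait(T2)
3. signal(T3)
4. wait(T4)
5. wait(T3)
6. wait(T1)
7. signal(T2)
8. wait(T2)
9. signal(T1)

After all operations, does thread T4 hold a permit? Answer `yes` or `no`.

Step 1: wait(T3) -> count=2 queue=[] holders={T3}
Step 2: wait(T2) -> count=1 queue=[] holders={T2,T3}
Step 3: signal(T3) -> count=2 queue=[] holders={T2}
Step 4: wait(T4) -> count=1 queue=[] holders={T2,T4}
Step 5: wait(T3) -> count=0 queue=[] holders={T2,T3,T4}
Step 6: wait(T1) -> count=0 queue=[T1] holders={T2,T3,T4}
Step 7: signal(T2) -> count=0 queue=[] holders={T1,T3,T4}
Step 8: wait(T2) -> count=0 queue=[T2] holders={T1,T3,T4}
Step 9: signal(T1) -> count=0 queue=[] holders={T2,T3,T4}
Final holders: {T2,T3,T4} -> T4 in holders

Answer: yes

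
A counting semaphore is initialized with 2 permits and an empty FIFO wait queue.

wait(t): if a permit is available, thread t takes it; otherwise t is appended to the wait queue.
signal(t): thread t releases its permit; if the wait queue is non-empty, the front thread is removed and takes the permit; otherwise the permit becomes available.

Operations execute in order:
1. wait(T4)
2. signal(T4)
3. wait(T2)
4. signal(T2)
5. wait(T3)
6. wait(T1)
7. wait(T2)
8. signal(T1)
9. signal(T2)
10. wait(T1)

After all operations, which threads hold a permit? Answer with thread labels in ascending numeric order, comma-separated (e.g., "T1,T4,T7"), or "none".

Answer: T1,T3

Derivation:
Step 1: wait(T4) -> count=1 queue=[] holders={T4}
Step 2: signal(T4) -> count=2 queue=[] holders={none}
Step 3: wait(T2) -> count=1 queue=[] holders={T2}
Step 4: signal(T2) -> count=2 queue=[] holders={none}
Step 5: wait(T3) -> count=1 queue=[] holders={T3}
Step 6: wait(T1) -> count=0 queue=[] holders={T1,T3}
Step 7: wait(T2) -> count=0 queue=[T2] holders={T1,T3}
Step 8: signal(T1) -> count=0 queue=[] holders={T2,T3}
Step 9: signal(T2) -> count=1 queue=[] holders={T3}
Step 10: wait(T1) -> count=0 queue=[] holders={T1,T3}
Final holders: T1,T3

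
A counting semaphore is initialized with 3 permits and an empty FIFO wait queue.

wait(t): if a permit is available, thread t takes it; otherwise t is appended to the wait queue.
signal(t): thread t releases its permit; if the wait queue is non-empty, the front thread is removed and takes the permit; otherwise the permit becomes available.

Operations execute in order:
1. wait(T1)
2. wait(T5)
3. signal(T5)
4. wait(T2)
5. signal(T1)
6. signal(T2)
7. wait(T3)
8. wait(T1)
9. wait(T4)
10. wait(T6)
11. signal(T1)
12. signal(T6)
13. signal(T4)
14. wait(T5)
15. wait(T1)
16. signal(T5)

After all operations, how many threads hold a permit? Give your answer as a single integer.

Answer: 2

Derivation:
Step 1: wait(T1) -> count=2 queue=[] holders={T1}
Step 2: wait(T5) -> count=1 queue=[] holders={T1,T5}
Step 3: signal(T5) -> count=2 queue=[] holders={T1}
Step 4: wait(T2) -> count=1 queue=[] holders={T1,T2}
Step 5: signal(T1) -> count=2 queue=[] holders={T2}
Step 6: signal(T2) -> count=3 queue=[] holders={none}
Step 7: wait(T3) -> count=2 queue=[] holders={T3}
Step 8: wait(T1) -> count=1 queue=[] holders={T1,T3}
Step 9: wait(T4) -> count=0 queue=[] holders={T1,T3,T4}
Step 10: wait(T6) -> count=0 queue=[T6] holders={T1,T3,T4}
Step 11: signal(T1) -> count=0 queue=[] holders={T3,T4,T6}
Step 12: signal(T6) -> count=1 queue=[] holders={T3,T4}
Step 13: signal(T4) -> count=2 queue=[] holders={T3}
Step 14: wait(T5) -> count=1 queue=[] holders={T3,T5}
Step 15: wait(T1) -> count=0 queue=[] holders={T1,T3,T5}
Step 16: signal(T5) -> count=1 queue=[] holders={T1,T3}
Final holders: {T1,T3} -> 2 thread(s)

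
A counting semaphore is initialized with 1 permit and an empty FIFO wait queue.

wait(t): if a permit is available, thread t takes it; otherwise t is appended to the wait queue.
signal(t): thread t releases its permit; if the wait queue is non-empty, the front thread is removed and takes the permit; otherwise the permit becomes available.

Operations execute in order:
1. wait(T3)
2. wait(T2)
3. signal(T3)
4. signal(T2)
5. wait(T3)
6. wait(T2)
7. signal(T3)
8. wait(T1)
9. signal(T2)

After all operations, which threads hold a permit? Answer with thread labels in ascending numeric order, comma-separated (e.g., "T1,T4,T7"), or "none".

Answer: T1

Derivation:
Step 1: wait(T3) -> count=0 queue=[] holders={T3}
Step 2: wait(T2) -> count=0 queue=[T2] holders={T3}
Step 3: signal(T3) -> count=0 queue=[] holders={T2}
Step 4: signal(T2) -> count=1 queue=[] holders={none}
Step 5: wait(T3) -> count=0 queue=[] holders={T3}
Step 6: wait(T2) -> count=0 queue=[T2] holders={T3}
Step 7: signal(T3) -> count=0 queue=[] holders={T2}
Step 8: wait(T1) -> count=0 queue=[T1] holders={T2}
Step 9: signal(T2) -> count=0 queue=[] holders={T1}
Final holders: T1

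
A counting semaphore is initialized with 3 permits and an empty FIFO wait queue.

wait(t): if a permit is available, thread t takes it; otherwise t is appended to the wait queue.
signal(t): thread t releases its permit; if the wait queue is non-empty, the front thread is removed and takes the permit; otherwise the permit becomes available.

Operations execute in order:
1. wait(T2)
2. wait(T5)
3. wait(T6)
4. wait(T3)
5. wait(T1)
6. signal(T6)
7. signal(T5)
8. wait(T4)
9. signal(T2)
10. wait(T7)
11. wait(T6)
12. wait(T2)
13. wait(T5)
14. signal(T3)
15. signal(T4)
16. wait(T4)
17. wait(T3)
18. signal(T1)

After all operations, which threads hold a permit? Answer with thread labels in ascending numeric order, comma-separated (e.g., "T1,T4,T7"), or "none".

Answer: T2,T6,T7

Derivation:
Step 1: wait(T2) -> count=2 queue=[] holders={T2}
Step 2: wait(T5) -> count=1 queue=[] holders={T2,T5}
Step 3: wait(T6) -> count=0 queue=[] holders={T2,T5,T6}
Step 4: wait(T3) -> count=0 queue=[T3] holders={T2,T5,T6}
Step 5: wait(T1) -> count=0 queue=[T3,T1] holders={T2,T5,T6}
Step 6: signal(T6) -> count=0 queue=[T1] holders={T2,T3,T5}
Step 7: signal(T5) -> count=0 queue=[] holders={T1,T2,T3}
Step 8: wait(T4) -> count=0 queue=[T4] holders={T1,T2,T3}
Step 9: signal(T2) -> count=0 queue=[] holders={T1,T3,T4}
Step 10: wait(T7) -> count=0 queue=[T7] holders={T1,T3,T4}
Step 11: wait(T6) -> count=0 queue=[T7,T6] holders={T1,T3,T4}
Step 12: wait(T2) -> count=0 queue=[T7,T6,T2] holders={T1,T3,T4}
Step 13: wait(T5) -> count=0 queue=[T7,T6,T2,T5] holders={T1,T3,T4}
Step 14: signal(T3) -> count=0 queue=[T6,T2,T5] holders={T1,T4,T7}
Step 15: signal(T4) -> count=0 queue=[T2,T5] holders={T1,T6,T7}
Step 16: wait(T4) -> count=0 queue=[T2,T5,T4] holders={T1,T6,T7}
Step 17: wait(T3) -> count=0 queue=[T2,T5,T4,T3] holders={T1,T6,T7}
Step 18: signal(T1) -> count=0 queue=[T5,T4,T3] holders={T2,T6,T7}
Final holders: T2,T6,T7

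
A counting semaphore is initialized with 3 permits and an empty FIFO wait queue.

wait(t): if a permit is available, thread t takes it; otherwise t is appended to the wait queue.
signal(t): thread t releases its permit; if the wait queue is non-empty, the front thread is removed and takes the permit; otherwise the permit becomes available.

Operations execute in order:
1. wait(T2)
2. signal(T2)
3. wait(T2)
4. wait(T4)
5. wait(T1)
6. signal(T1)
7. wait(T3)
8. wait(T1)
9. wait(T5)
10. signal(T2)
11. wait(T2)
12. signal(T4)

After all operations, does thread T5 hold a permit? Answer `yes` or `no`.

Step 1: wait(T2) -> count=2 queue=[] holders={T2}
Step 2: signal(T2) -> count=3 queue=[] holders={none}
Step 3: wait(T2) -> count=2 queue=[] holders={T2}
Step 4: wait(T4) -> count=1 queue=[] holders={T2,T4}
Step 5: wait(T1) -> count=0 queue=[] holders={T1,T2,T4}
Step 6: signal(T1) -> count=1 queue=[] holders={T2,T4}
Step 7: wait(T3) -> count=0 queue=[] holders={T2,T3,T4}
Step 8: wait(T1) -> count=0 queue=[T1] holders={T2,T3,T4}
Step 9: wait(T5) -> count=0 queue=[T1,T5] holders={T2,T3,T4}
Step 10: signal(T2) -> count=0 queue=[T5] holders={T1,T3,T4}
Step 11: wait(T2) -> count=0 queue=[T5,T2] holders={T1,T3,T4}
Step 12: signal(T4) -> count=0 queue=[T2] holders={T1,T3,T5}
Final holders: {T1,T3,T5} -> T5 in holders

Answer: yes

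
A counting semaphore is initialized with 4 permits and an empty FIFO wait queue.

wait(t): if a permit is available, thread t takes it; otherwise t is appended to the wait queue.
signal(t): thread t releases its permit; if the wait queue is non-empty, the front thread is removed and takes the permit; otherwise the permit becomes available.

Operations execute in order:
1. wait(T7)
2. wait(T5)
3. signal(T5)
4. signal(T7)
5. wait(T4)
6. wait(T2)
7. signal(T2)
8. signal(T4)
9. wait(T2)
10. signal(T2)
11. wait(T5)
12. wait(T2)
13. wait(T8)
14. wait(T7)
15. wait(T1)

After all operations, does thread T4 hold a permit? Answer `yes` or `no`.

Step 1: wait(T7) -> count=3 queue=[] holders={T7}
Step 2: wait(T5) -> count=2 queue=[] holders={T5,T7}
Step 3: signal(T5) -> count=3 queue=[] holders={T7}
Step 4: signal(T7) -> count=4 queue=[] holders={none}
Step 5: wait(T4) -> count=3 queue=[] holders={T4}
Step 6: wait(T2) -> count=2 queue=[] holders={T2,T4}
Step 7: signal(T2) -> count=3 queue=[] holders={T4}
Step 8: signal(T4) -> count=4 queue=[] holders={none}
Step 9: wait(T2) -> count=3 queue=[] holders={T2}
Step 10: signal(T2) -> count=4 queue=[] holders={none}
Step 11: wait(T5) -> count=3 queue=[] holders={T5}
Step 12: wait(T2) -> count=2 queue=[] holders={T2,T5}
Step 13: wait(T8) -> count=1 queue=[] holders={T2,T5,T8}
Step 14: wait(T7) -> count=0 queue=[] holders={T2,T5,T7,T8}
Step 15: wait(T1) -> count=0 queue=[T1] holders={T2,T5,T7,T8}
Final holders: {T2,T5,T7,T8} -> T4 not in holders

Answer: no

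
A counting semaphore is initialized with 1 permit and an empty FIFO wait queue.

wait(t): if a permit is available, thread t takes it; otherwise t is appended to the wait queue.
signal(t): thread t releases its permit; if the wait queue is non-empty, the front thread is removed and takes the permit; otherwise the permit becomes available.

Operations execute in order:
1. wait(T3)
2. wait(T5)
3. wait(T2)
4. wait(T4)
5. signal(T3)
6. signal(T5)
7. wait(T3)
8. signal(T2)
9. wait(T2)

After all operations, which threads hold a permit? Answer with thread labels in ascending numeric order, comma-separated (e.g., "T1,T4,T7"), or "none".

Step 1: wait(T3) -> count=0 queue=[] holders={T3}
Step 2: wait(T5) -> count=0 queue=[T5] holders={T3}
Step 3: wait(T2) -> count=0 queue=[T5,T2] holders={T3}
Step 4: wait(T4) -> count=0 queue=[T5,T2,T4] holders={T3}
Step 5: signal(T3) -> count=0 queue=[T2,T4] holders={T5}
Step 6: signal(T5) -> count=0 queue=[T4] holders={T2}
Step 7: wait(T3) -> count=0 queue=[T4,T3] holders={T2}
Step 8: signal(T2) -> count=0 queue=[T3] holders={T4}
Step 9: wait(T2) -> count=0 queue=[T3,T2] holders={T4}
Final holders: T4

Answer: T4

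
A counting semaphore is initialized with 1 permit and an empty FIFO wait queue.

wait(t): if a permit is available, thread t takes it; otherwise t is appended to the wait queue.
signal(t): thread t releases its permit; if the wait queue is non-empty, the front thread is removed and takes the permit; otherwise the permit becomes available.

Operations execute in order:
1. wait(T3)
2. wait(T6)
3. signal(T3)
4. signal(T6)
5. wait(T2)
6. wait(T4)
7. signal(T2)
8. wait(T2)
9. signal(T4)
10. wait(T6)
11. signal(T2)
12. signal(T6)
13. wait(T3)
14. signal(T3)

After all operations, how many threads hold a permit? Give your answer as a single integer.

Answer: 0

Derivation:
Step 1: wait(T3) -> count=0 queue=[] holders={T3}
Step 2: wait(T6) -> count=0 queue=[T6] holders={T3}
Step 3: signal(T3) -> count=0 queue=[] holders={T6}
Step 4: signal(T6) -> count=1 queue=[] holders={none}
Step 5: wait(T2) -> count=0 queue=[] holders={T2}
Step 6: wait(T4) -> count=0 queue=[T4] holders={T2}
Step 7: signal(T2) -> count=0 queue=[] holders={T4}
Step 8: wait(T2) -> count=0 queue=[T2] holders={T4}
Step 9: signal(T4) -> count=0 queue=[] holders={T2}
Step 10: wait(T6) -> count=0 queue=[T6] holders={T2}
Step 11: signal(T2) -> count=0 queue=[] holders={T6}
Step 12: signal(T6) -> count=1 queue=[] holders={none}
Step 13: wait(T3) -> count=0 queue=[] holders={T3}
Step 14: signal(T3) -> count=1 queue=[] holders={none}
Final holders: {none} -> 0 thread(s)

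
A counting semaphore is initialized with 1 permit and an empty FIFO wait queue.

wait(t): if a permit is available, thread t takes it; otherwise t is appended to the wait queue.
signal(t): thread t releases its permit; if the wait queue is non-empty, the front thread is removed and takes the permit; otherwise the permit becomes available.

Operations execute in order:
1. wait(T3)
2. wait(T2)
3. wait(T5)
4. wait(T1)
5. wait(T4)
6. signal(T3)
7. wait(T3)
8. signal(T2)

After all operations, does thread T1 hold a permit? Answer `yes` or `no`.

Answer: no

Derivation:
Step 1: wait(T3) -> count=0 queue=[] holders={T3}
Step 2: wait(T2) -> count=0 queue=[T2] holders={T3}
Step 3: wait(T5) -> count=0 queue=[T2,T5] holders={T3}
Step 4: wait(T1) -> count=0 queue=[T2,T5,T1] holders={T3}
Step 5: wait(T4) -> count=0 queue=[T2,T5,T1,T4] holders={T3}
Step 6: signal(T3) -> count=0 queue=[T5,T1,T4] holders={T2}
Step 7: wait(T3) -> count=0 queue=[T5,T1,T4,T3] holders={T2}
Step 8: signal(T2) -> count=0 queue=[T1,T4,T3] holders={T5}
Final holders: {T5} -> T1 not in holders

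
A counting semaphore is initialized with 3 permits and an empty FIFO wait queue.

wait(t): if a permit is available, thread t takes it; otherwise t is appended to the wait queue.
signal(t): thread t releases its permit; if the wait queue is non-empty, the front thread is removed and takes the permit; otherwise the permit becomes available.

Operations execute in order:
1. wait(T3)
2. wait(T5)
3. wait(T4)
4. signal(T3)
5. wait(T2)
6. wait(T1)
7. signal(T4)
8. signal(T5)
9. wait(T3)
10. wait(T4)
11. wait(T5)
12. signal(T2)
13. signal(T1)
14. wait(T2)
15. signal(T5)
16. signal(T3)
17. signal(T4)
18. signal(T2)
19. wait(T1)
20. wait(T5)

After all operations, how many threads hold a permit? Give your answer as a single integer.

Step 1: wait(T3) -> count=2 queue=[] holders={T3}
Step 2: wait(T5) -> count=1 queue=[] holders={T3,T5}
Step 3: wait(T4) -> count=0 queue=[] holders={T3,T4,T5}
Step 4: signal(T3) -> count=1 queue=[] holders={T4,T5}
Step 5: wait(T2) -> count=0 queue=[] holders={T2,T4,T5}
Step 6: wait(T1) -> count=0 queue=[T1] holders={T2,T4,T5}
Step 7: signal(T4) -> count=0 queue=[] holders={T1,T2,T5}
Step 8: signal(T5) -> count=1 queue=[] holders={T1,T2}
Step 9: wait(T3) -> count=0 queue=[] holders={T1,T2,T3}
Step 10: wait(T4) -> count=0 queue=[T4] holders={T1,T2,T3}
Step 11: wait(T5) -> count=0 queue=[T4,T5] holders={T1,T2,T3}
Step 12: signal(T2) -> count=0 queue=[T5] holders={T1,T3,T4}
Step 13: signal(T1) -> count=0 queue=[] holders={T3,T4,T5}
Step 14: wait(T2) -> count=0 queue=[T2] holders={T3,T4,T5}
Step 15: signal(T5) -> count=0 queue=[] holders={T2,T3,T4}
Step 16: signal(T3) -> count=1 queue=[] holders={T2,T4}
Step 17: signal(T4) -> count=2 queue=[] holders={T2}
Step 18: signal(T2) -> count=3 queue=[] holders={none}
Step 19: wait(T1) -> count=2 queue=[] holders={T1}
Step 20: wait(T5) -> count=1 queue=[] holders={T1,T5}
Final holders: {T1,T5} -> 2 thread(s)

Answer: 2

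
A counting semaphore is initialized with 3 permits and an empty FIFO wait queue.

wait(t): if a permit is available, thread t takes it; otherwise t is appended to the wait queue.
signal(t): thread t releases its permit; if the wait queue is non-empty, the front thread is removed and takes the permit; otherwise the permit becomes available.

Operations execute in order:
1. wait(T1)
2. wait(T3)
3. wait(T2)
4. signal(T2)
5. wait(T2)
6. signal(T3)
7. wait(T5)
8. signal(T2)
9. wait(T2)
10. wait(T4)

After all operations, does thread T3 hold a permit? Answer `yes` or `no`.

Step 1: wait(T1) -> count=2 queue=[] holders={T1}
Step 2: wait(T3) -> count=1 queue=[] holders={T1,T3}
Step 3: wait(T2) -> count=0 queue=[] holders={T1,T2,T3}
Step 4: signal(T2) -> count=1 queue=[] holders={T1,T3}
Step 5: wait(T2) -> count=0 queue=[] holders={T1,T2,T3}
Step 6: signal(T3) -> count=1 queue=[] holders={T1,T2}
Step 7: wait(T5) -> count=0 queue=[] holders={T1,T2,T5}
Step 8: signal(T2) -> count=1 queue=[] holders={T1,T5}
Step 9: wait(T2) -> count=0 queue=[] holders={T1,T2,T5}
Step 10: wait(T4) -> count=0 queue=[T4] holders={T1,T2,T5}
Final holders: {T1,T2,T5} -> T3 not in holders

Answer: no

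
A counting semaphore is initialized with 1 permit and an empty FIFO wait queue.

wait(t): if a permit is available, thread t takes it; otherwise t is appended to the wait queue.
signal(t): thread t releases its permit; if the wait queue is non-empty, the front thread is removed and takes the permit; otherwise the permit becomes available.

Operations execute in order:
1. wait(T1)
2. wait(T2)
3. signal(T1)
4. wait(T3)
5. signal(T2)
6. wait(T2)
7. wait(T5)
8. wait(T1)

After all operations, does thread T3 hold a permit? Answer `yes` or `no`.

Answer: yes

Derivation:
Step 1: wait(T1) -> count=0 queue=[] holders={T1}
Step 2: wait(T2) -> count=0 queue=[T2] holders={T1}
Step 3: signal(T1) -> count=0 queue=[] holders={T2}
Step 4: wait(T3) -> count=0 queue=[T3] holders={T2}
Step 5: signal(T2) -> count=0 queue=[] holders={T3}
Step 6: wait(T2) -> count=0 queue=[T2] holders={T3}
Step 7: wait(T5) -> count=0 queue=[T2,T5] holders={T3}
Step 8: wait(T1) -> count=0 queue=[T2,T5,T1] holders={T3}
Final holders: {T3} -> T3 in holders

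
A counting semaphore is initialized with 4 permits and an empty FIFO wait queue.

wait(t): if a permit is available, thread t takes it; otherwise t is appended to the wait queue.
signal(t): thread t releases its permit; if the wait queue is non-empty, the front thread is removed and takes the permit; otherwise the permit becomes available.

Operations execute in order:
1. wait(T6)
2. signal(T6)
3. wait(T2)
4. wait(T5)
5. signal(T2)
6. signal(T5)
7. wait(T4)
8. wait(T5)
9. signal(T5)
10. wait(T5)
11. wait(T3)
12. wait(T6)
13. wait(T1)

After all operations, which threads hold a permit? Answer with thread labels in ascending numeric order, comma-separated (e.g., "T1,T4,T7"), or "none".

Step 1: wait(T6) -> count=3 queue=[] holders={T6}
Step 2: signal(T6) -> count=4 queue=[] holders={none}
Step 3: wait(T2) -> count=3 queue=[] holders={T2}
Step 4: wait(T5) -> count=2 queue=[] holders={T2,T5}
Step 5: signal(T2) -> count=3 queue=[] holders={T5}
Step 6: signal(T5) -> count=4 queue=[] holders={none}
Step 7: wait(T4) -> count=3 queue=[] holders={T4}
Step 8: wait(T5) -> count=2 queue=[] holders={T4,T5}
Step 9: signal(T5) -> count=3 queue=[] holders={T4}
Step 10: wait(T5) -> count=2 queue=[] holders={T4,T5}
Step 11: wait(T3) -> count=1 queue=[] holders={T3,T4,T5}
Step 12: wait(T6) -> count=0 queue=[] holders={T3,T4,T5,T6}
Step 13: wait(T1) -> count=0 queue=[T1] holders={T3,T4,T5,T6}
Final holders: T3,T4,T5,T6

Answer: T3,T4,T5,T6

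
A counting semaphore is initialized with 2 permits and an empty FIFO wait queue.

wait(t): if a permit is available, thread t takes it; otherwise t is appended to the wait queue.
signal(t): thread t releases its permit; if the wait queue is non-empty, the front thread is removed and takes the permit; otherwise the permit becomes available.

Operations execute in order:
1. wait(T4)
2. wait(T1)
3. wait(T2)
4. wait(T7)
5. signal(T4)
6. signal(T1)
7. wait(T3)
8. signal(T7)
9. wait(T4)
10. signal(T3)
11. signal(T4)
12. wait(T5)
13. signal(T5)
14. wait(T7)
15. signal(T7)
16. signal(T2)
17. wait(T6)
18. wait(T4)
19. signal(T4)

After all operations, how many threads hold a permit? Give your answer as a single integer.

Answer: 1

Derivation:
Step 1: wait(T4) -> count=1 queue=[] holders={T4}
Step 2: wait(T1) -> count=0 queue=[] holders={T1,T4}
Step 3: wait(T2) -> count=0 queue=[T2] holders={T1,T4}
Step 4: wait(T7) -> count=0 queue=[T2,T7] holders={T1,T4}
Step 5: signal(T4) -> count=0 queue=[T7] holders={T1,T2}
Step 6: signal(T1) -> count=0 queue=[] holders={T2,T7}
Step 7: wait(T3) -> count=0 queue=[T3] holders={T2,T7}
Step 8: signal(T7) -> count=0 queue=[] holders={T2,T3}
Step 9: wait(T4) -> count=0 queue=[T4] holders={T2,T3}
Step 10: signal(T3) -> count=0 queue=[] holders={T2,T4}
Step 11: signal(T4) -> count=1 queue=[] holders={T2}
Step 12: wait(T5) -> count=0 queue=[] holders={T2,T5}
Step 13: signal(T5) -> count=1 queue=[] holders={T2}
Step 14: wait(T7) -> count=0 queue=[] holders={T2,T7}
Step 15: signal(T7) -> count=1 queue=[] holders={T2}
Step 16: signal(T2) -> count=2 queue=[] holders={none}
Step 17: wait(T6) -> count=1 queue=[] holders={T6}
Step 18: wait(T4) -> count=0 queue=[] holders={T4,T6}
Step 19: signal(T4) -> count=1 queue=[] holders={T6}
Final holders: {T6} -> 1 thread(s)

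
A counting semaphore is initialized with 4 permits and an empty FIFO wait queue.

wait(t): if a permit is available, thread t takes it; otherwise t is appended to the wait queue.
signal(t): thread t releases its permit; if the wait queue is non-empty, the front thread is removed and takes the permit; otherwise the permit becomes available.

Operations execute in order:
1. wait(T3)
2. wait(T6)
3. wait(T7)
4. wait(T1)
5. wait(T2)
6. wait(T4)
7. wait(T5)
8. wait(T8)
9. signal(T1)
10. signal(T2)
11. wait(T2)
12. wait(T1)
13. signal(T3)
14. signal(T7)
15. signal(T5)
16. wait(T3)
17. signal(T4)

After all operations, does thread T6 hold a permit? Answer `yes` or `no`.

Step 1: wait(T3) -> count=3 queue=[] holders={T3}
Step 2: wait(T6) -> count=2 queue=[] holders={T3,T6}
Step 3: wait(T7) -> count=1 queue=[] holders={T3,T6,T7}
Step 4: wait(T1) -> count=0 queue=[] holders={T1,T3,T6,T7}
Step 5: wait(T2) -> count=0 queue=[T2] holders={T1,T3,T6,T7}
Step 6: wait(T4) -> count=0 queue=[T2,T4] holders={T1,T3,T6,T7}
Step 7: wait(T5) -> count=0 queue=[T2,T4,T5] holders={T1,T3,T6,T7}
Step 8: wait(T8) -> count=0 queue=[T2,T4,T5,T8] holders={T1,T3,T6,T7}
Step 9: signal(T1) -> count=0 queue=[T4,T5,T8] holders={T2,T3,T6,T7}
Step 10: signal(T2) -> count=0 queue=[T5,T8] holders={T3,T4,T6,T7}
Step 11: wait(T2) -> count=0 queue=[T5,T8,T2] holders={T3,T4,T6,T7}
Step 12: wait(T1) -> count=0 queue=[T5,T8,T2,T1] holders={T3,T4,T6,T7}
Step 13: signal(T3) -> count=0 queue=[T8,T2,T1] holders={T4,T5,T6,T7}
Step 14: signal(T7) -> count=0 queue=[T2,T1] holders={T4,T5,T6,T8}
Step 15: signal(T5) -> count=0 queue=[T1] holders={T2,T4,T6,T8}
Step 16: wait(T3) -> count=0 queue=[T1,T3] holders={T2,T4,T6,T8}
Step 17: signal(T4) -> count=0 queue=[T3] holders={T1,T2,T6,T8}
Final holders: {T1,T2,T6,T8} -> T6 in holders

Answer: yes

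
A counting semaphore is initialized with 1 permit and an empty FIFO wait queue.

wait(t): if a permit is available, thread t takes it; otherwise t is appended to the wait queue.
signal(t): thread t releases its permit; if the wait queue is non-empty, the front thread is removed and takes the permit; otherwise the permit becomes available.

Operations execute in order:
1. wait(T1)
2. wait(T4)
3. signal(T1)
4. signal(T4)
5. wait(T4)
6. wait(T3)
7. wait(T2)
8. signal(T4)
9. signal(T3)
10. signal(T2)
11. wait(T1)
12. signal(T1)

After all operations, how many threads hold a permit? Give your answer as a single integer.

Step 1: wait(T1) -> count=0 queue=[] holders={T1}
Step 2: wait(T4) -> count=0 queue=[T4] holders={T1}
Step 3: signal(T1) -> count=0 queue=[] holders={T4}
Step 4: signal(T4) -> count=1 queue=[] holders={none}
Step 5: wait(T4) -> count=0 queue=[] holders={T4}
Step 6: wait(T3) -> count=0 queue=[T3] holders={T4}
Step 7: wait(T2) -> count=0 queue=[T3,T2] holders={T4}
Step 8: signal(T4) -> count=0 queue=[T2] holders={T3}
Step 9: signal(T3) -> count=0 queue=[] holders={T2}
Step 10: signal(T2) -> count=1 queue=[] holders={none}
Step 11: wait(T1) -> count=0 queue=[] holders={T1}
Step 12: signal(T1) -> count=1 queue=[] holders={none}
Final holders: {none} -> 0 thread(s)

Answer: 0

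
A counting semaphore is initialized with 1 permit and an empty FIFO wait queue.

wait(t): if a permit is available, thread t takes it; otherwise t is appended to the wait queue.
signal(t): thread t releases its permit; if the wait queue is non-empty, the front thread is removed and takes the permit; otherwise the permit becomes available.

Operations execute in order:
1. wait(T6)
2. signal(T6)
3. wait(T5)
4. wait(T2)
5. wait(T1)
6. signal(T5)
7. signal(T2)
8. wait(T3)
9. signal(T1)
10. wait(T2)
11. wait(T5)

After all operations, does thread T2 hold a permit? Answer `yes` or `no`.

Answer: no

Derivation:
Step 1: wait(T6) -> count=0 queue=[] holders={T6}
Step 2: signal(T6) -> count=1 queue=[] holders={none}
Step 3: wait(T5) -> count=0 queue=[] holders={T5}
Step 4: wait(T2) -> count=0 queue=[T2] holders={T5}
Step 5: wait(T1) -> count=0 queue=[T2,T1] holders={T5}
Step 6: signal(T5) -> count=0 queue=[T1] holders={T2}
Step 7: signal(T2) -> count=0 queue=[] holders={T1}
Step 8: wait(T3) -> count=0 queue=[T3] holders={T1}
Step 9: signal(T1) -> count=0 queue=[] holders={T3}
Step 10: wait(T2) -> count=0 queue=[T2] holders={T3}
Step 11: wait(T5) -> count=0 queue=[T2,T5] holders={T3}
Final holders: {T3} -> T2 not in holders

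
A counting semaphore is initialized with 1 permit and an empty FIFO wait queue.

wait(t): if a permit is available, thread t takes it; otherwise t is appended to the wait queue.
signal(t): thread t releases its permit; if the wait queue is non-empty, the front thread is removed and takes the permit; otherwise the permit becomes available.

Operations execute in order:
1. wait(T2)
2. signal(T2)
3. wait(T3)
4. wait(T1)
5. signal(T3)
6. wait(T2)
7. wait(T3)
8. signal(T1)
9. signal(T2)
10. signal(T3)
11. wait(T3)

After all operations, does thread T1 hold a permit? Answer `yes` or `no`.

Answer: no

Derivation:
Step 1: wait(T2) -> count=0 queue=[] holders={T2}
Step 2: signal(T2) -> count=1 queue=[] holders={none}
Step 3: wait(T3) -> count=0 queue=[] holders={T3}
Step 4: wait(T1) -> count=0 queue=[T1] holders={T3}
Step 5: signal(T3) -> count=0 queue=[] holders={T1}
Step 6: wait(T2) -> count=0 queue=[T2] holders={T1}
Step 7: wait(T3) -> count=0 queue=[T2,T3] holders={T1}
Step 8: signal(T1) -> count=0 queue=[T3] holders={T2}
Step 9: signal(T2) -> count=0 queue=[] holders={T3}
Step 10: signal(T3) -> count=1 queue=[] holders={none}
Step 11: wait(T3) -> count=0 queue=[] holders={T3}
Final holders: {T3} -> T1 not in holders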